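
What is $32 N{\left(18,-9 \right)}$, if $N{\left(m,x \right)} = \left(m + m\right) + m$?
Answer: $1728$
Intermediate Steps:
$N{\left(m,x \right)} = 3 m$ ($N{\left(m,x \right)} = 2 m + m = 3 m$)
$32 N{\left(18,-9 \right)} = 32 \cdot 3 \cdot 18 = 32 \cdot 54 = 1728$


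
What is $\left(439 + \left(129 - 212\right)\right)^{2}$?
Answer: $126736$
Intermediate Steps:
$\left(439 + \left(129 - 212\right)\right)^{2} = \left(439 - 83\right)^{2} = 356^{2} = 126736$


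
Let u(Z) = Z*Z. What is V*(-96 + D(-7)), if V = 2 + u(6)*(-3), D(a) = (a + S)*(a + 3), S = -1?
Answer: 6784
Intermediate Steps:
u(Z) = Z²
D(a) = (-1 + a)*(3 + a) (D(a) = (a - 1)*(a + 3) = (-1 + a)*(3 + a))
V = -106 (V = 2 + 6²*(-3) = 2 + 36*(-3) = 2 - 108 = -106)
V*(-96 + D(-7)) = -106*(-96 + (-3 + (-7)² + 2*(-7))) = -106*(-96 + (-3 + 49 - 14)) = -106*(-96 + 32) = -106*(-64) = 6784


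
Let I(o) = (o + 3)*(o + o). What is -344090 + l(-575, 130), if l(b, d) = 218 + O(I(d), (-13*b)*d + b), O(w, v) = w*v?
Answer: 33582887628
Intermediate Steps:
I(o) = 2*o*(3 + o) (I(o) = (3 + o)*(2*o) = 2*o*(3 + o))
O(w, v) = v*w
l(b, d) = 218 + 2*d*(3 + d)*(b - 13*b*d) (l(b, d) = 218 + ((-13*b)*d + b)*(2*d*(3 + d)) = 218 + (-13*b*d + b)*(2*d*(3 + d)) = 218 + (b - 13*b*d)*(2*d*(3 + d)) = 218 + 2*d*(3 + d)*(b - 13*b*d))
-344090 + l(-575, 130) = -344090 + (218 - 2*(-575)*130*(-1 + 13*130)*(3 + 130)) = -344090 + (218 - 2*(-575)*130*(-1 + 1690)*133) = -344090 + (218 - 2*(-575)*130*1689*133) = -344090 + (218 + 33583231500) = -344090 + 33583231718 = 33582887628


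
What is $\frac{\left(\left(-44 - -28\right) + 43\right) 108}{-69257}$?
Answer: $- \frac{2916}{69257} \approx -0.042104$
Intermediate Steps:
$\frac{\left(\left(-44 - -28\right) + 43\right) 108}{-69257} = \left(\left(-44 + 28\right) + 43\right) 108 \left(- \frac{1}{69257}\right) = \left(-16 + 43\right) 108 \left(- \frac{1}{69257}\right) = 27 \cdot 108 \left(- \frac{1}{69257}\right) = 2916 \left(- \frac{1}{69257}\right) = - \frac{2916}{69257}$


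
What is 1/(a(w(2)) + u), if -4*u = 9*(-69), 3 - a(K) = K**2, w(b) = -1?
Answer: 4/629 ≈ 0.0063593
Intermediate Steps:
a(K) = 3 - K**2
u = 621/4 (u = -9*(-69)/4 = -1/4*(-621) = 621/4 ≈ 155.25)
1/(a(w(2)) + u) = 1/((3 - 1*(-1)**2) + 621/4) = 1/((3 - 1*1) + 621/4) = 1/((3 - 1) + 621/4) = 1/(2 + 621/4) = 1/(629/4) = 4/629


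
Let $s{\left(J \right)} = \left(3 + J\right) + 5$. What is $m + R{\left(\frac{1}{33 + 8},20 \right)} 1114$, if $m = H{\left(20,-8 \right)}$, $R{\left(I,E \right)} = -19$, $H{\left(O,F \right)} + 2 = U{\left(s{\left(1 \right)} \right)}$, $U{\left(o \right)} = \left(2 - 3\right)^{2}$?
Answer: $-21167$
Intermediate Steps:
$s{\left(J \right)} = 8 + J$
$U{\left(o \right)} = 1$ ($U{\left(o \right)} = \left(-1\right)^{2} = 1$)
$H{\left(O,F \right)} = -1$ ($H{\left(O,F \right)} = -2 + 1 = -1$)
$m = -1$
$m + R{\left(\frac{1}{33 + 8},20 \right)} 1114 = -1 - 21166 = -21167$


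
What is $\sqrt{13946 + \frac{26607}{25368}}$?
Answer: $\frac{\sqrt{5088106570}}{604} \approx 118.1$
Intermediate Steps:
$\sqrt{13946 + \frac{26607}{25368}} = \sqrt{13946 + 26607 \cdot \frac{1}{25368}} = \sqrt{13946 + \frac{1267}{1208}} = \sqrt{\frac{16848035}{1208}} = \frac{\sqrt{5088106570}}{604}$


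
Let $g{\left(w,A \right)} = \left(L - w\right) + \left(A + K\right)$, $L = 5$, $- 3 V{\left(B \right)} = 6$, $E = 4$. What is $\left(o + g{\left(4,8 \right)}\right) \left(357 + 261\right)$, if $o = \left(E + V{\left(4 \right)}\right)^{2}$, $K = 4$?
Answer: $10506$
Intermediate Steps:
$V{\left(B \right)} = -2$ ($V{\left(B \right)} = \left(- \frac{1}{3}\right) 6 = -2$)
$o = 4$ ($o = \left(4 - 2\right)^{2} = 2^{2} = 4$)
$g{\left(w,A \right)} = 9 + A - w$ ($g{\left(w,A \right)} = \left(5 - w\right) + \left(A + 4\right) = \left(5 - w\right) + \left(4 + A\right) = 9 + A - w$)
$\left(o + g{\left(4,8 \right)}\right) \left(357 + 261\right) = \left(4 + \left(9 + 8 - 4\right)\right) \left(357 + 261\right) = \left(4 + \left(9 + 8 - 4\right)\right) 618 = \left(4 + 13\right) 618 = 17 \cdot 618 = 10506$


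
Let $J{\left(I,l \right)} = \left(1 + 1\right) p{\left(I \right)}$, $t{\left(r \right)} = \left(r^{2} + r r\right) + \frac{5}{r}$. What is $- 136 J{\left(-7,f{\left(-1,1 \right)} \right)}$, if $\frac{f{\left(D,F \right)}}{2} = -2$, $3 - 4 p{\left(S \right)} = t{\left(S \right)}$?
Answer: $\frac{44880}{7} \approx 6411.4$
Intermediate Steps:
$t{\left(r \right)} = 2 r^{2} + \frac{5}{r}$ ($t{\left(r \right)} = \left(r^{2} + r^{2}\right) + \frac{5}{r} = 2 r^{2} + \frac{5}{r}$)
$p{\left(S \right)} = \frac{3}{4} - \frac{5 + 2 S^{3}}{4 S}$ ($p{\left(S \right)} = \frac{3}{4} - \frac{\frac{1}{S} \left(5 + 2 S^{3}\right)}{4} = \frac{3}{4} - \frac{5 + 2 S^{3}}{4 S}$)
$f{\left(D,F \right)} = -4$ ($f{\left(D,F \right)} = 2 \left(-2\right) = -4$)
$J{\left(I,l \right)} = \frac{-5 - 2 I^{3} + 3 I}{2 I}$ ($J{\left(I,l \right)} = \left(1 + 1\right) \frac{-5 - 2 I^{3} + 3 I}{4 I} = 2 \frac{-5 - 2 I^{3} + 3 I}{4 I} = \frac{-5 - 2 I^{3} + 3 I}{2 I}$)
$- 136 J{\left(-7,f{\left(-1,1 \right)} \right)} = - 136 \left(\frac{3}{2} - \left(-7\right)^{2} - \frac{5}{2 \left(-7\right)}\right) = - 136 \left(\frac{3}{2} - 49 - - \frac{5}{14}\right) = - 136 \left(\frac{3}{2} - 49 + \frac{5}{14}\right) = \left(-136\right) \left(- \frac{330}{7}\right) = \frac{44880}{7}$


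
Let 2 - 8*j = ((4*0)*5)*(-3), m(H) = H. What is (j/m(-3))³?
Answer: -1/1728 ≈ -0.00057870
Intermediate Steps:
j = ¼ (j = ¼ - (4*0)*5*(-3)/8 = ¼ - 0*5*(-3)/8 = ¼ - 0*(-3) = ¼ - ⅛*0 = ¼ + 0 = ¼ ≈ 0.25000)
(j/m(-3))³ = ((¼)/(-3))³ = ((¼)*(-⅓))³ = (-1/12)³ = -1/1728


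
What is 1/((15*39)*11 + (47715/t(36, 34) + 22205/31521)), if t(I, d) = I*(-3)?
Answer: 378252/2267204245 ≈ 0.00016684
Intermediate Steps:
t(I, d) = -3*I
1/((15*39)*11 + (47715/t(36, 34) + 22205/31521)) = 1/((15*39)*11 + (47715/((-3*36)) + 22205/31521)) = 1/(585*11 + (47715/(-108) + 22205*(1/31521))) = 1/(6435 + (47715*(-1/108) + 22205/31521)) = 1/(6435 + (-15905/36 + 22205/31521)) = 1/(6435 - 166847375/378252) = 1/(2267204245/378252) = 378252/2267204245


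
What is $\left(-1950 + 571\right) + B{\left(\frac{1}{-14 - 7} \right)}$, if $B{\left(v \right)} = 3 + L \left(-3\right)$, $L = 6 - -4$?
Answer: $-1406$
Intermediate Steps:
$L = 10$ ($L = 6 + 4 = 10$)
$B{\left(v \right)} = -27$ ($B{\left(v \right)} = 3 + 10 \left(-3\right) = 3 - 30 = -27$)
$\left(-1950 + 571\right) + B{\left(\frac{1}{-14 - 7} \right)} = \left(-1950 + 571\right) - 27 = -1379 - 27 = -1406$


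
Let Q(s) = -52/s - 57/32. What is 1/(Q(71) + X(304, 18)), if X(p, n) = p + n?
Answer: 2272/725873 ≈ 0.0031300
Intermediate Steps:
Q(s) = -57/32 - 52/s (Q(s) = -52/s - 57*1/32 = -52/s - 57/32 = -57/32 - 52/s)
X(p, n) = n + p
1/(Q(71) + X(304, 18)) = 1/((-57/32 - 52/71) + (18 + 304)) = 1/((-57/32 - 52*1/71) + 322) = 1/((-57/32 - 52/71) + 322) = 1/(-5711/2272 + 322) = 1/(725873/2272) = 2272/725873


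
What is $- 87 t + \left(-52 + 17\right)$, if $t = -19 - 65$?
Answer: $7273$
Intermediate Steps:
$t = -84$ ($t = -19 - 65 = -84$)
$- 87 t + \left(-52 + 17\right) = \left(-87\right) \left(-84\right) + \left(-52 + 17\right) = 7308 - 35 = 7273$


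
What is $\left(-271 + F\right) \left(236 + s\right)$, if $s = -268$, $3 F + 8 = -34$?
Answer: $9120$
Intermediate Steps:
$F = -14$ ($F = - \frac{8}{3} + \frac{1}{3} \left(-34\right) = - \frac{8}{3} - \frac{34}{3} = -14$)
$\left(-271 + F\right) \left(236 + s\right) = \left(-271 - 14\right) \left(236 - 268\right) = \left(-285\right) \left(-32\right) = 9120$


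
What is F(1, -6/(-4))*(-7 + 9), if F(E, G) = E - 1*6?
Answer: -10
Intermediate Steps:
F(E, G) = -6 + E (F(E, G) = E - 6 = -6 + E)
F(1, -6/(-4))*(-7 + 9) = (-6 + 1)*(-7 + 9) = -5*2 = -10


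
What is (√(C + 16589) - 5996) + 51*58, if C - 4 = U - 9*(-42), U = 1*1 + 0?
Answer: -3038 + 2*√4243 ≈ -2907.7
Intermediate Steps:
U = 1 (U = 1 + 0 = 1)
C = 383 (C = 4 + (1 - 9*(-42)) = 4 + (1 + 378) = 4 + 379 = 383)
(√(C + 16589) - 5996) + 51*58 = (√(383 + 16589) - 5996) + 51*58 = (√16972 - 5996) + 2958 = (2*√4243 - 5996) + 2958 = (-5996 + 2*√4243) + 2958 = -3038 + 2*√4243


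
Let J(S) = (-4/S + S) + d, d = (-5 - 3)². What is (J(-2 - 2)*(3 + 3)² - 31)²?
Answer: 4687225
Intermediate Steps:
d = 64 (d = (-8)² = 64)
J(S) = 64 + S - 4/S (J(S) = (-4/S + S) + 64 = (S - 4/S) + 64 = 64 + S - 4/S)
(J(-2 - 2)*(3 + 3)² - 31)² = ((64 + (-2 - 2) - 4/(-2 - 2))*(3 + 3)² - 31)² = ((64 - 4 - 4/(-4))*6² - 31)² = ((64 - 4 - 4*(-¼))*36 - 31)² = ((64 - 4 + 1)*36 - 31)² = (61*36 - 31)² = (2196 - 31)² = 2165² = 4687225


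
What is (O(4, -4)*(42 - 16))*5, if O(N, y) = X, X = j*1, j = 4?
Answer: 520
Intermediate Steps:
X = 4 (X = 4*1 = 4)
O(N, y) = 4
(O(4, -4)*(42 - 16))*5 = (4*(42 - 16))*5 = (4*26)*5 = 104*5 = 520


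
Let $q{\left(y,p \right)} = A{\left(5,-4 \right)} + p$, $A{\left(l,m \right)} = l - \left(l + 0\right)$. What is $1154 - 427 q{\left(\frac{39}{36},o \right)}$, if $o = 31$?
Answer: $-12083$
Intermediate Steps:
$A{\left(l,m \right)} = 0$ ($A{\left(l,m \right)} = l - l = 0$)
$q{\left(y,p \right)} = p$ ($q{\left(y,p \right)} = 0 + p = p$)
$1154 - 427 q{\left(\frac{39}{36},o \right)} = 1154 - 13237 = -12083$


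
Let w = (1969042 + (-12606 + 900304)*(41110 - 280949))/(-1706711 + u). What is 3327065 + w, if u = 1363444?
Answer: 1354974252935/343267 ≈ 3.9473e+6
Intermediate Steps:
w = 212902631580/343267 (w = (1969042 + (-12606 + 900304)*(41110 - 280949))/(-1706711 + 1363444) = (1969042 + 887698*(-239839))/(-343267) = (1969042 - 212904600622)*(-1/343267) = -212902631580*(-1/343267) = 212902631580/343267 ≈ 6.2023e+5)
3327065 + w = 3327065 + 212902631580/343267 = 1354974252935/343267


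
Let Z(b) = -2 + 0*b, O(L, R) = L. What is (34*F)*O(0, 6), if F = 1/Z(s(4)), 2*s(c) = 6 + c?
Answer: 0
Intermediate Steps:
s(c) = 3 + c/2 (s(c) = (6 + c)/2 = 3 + c/2)
Z(b) = -2 (Z(b) = -2 + 0 = -2)
F = -1/2 (F = 1/(-2) = -1/2 ≈ -0.50000)
(34*F)*O(0, 6) = (34*(-1/2))*0 = -17*0 = 0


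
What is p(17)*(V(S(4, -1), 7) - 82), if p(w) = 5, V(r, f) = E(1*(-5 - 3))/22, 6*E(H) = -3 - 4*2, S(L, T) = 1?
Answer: -4925/12 ≈ -410.42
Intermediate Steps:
E(H) = -11/6 (E(H) = (-3 - 4*2)/6 = (-3 - 8)/6 = (⅙)*(-11) = -11/6)
V(r, f) = -1/12 (V(r, f) = -11/6/22 = -11/6*1/22 = -1/12)
p(17)*(V(S(4, -1), 7) - 82) = 5*(-1/12 - 82) = 5*(-985/12) = -4925/12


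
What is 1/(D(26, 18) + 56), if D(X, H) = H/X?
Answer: 13/737 ≈ 0.017639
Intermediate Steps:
1/(D(26, 18) + 56) = 1/(18/26 + 56) = 1/(18*(1/26) + 56) = 1/(9/13 + 56) = 1/(737/13) = 13/737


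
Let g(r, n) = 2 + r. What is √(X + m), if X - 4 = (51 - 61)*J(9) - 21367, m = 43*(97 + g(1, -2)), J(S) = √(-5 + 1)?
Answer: √(-17063 - 20*I) ≈ 0.0766 - 130.63*I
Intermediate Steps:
J(S) = 2*I (J(S) = √(-4) = 2*I)
m = 4300 (m = 43*(97 + (2 + 1)) = 43*(97 + 3) = 43*100 = 4300)
X = -21363 - 20*I (X = 4 + ((51 - 61)*(2*I) - 21367) = 4 + (-20*I - 21367) = 4 + (-21367 - 20*I) = -21363 - 20*I ≈ -21363.0 - 20.0*I)
√(X + m) = √((-21363 - 20*I) + 4300) = √(-17063 - 20*I)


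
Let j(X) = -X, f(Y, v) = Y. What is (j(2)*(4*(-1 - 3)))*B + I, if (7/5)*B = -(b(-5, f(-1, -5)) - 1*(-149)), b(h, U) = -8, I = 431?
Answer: -19543/7 ≈ -2791.9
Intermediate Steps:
B = -705/7 (B = 5*(-(-8 - 1*(-149)))/7 = 5*(-(-8 + 149))/7 = 5*(-1*141)/7 = (5/7)*(-141) = -705/7 ≈ -100.71)
(j(2)*(4*(-1 - 3)))*B + I = ((-1*2)*(4*(-1 - 3)))*(-705/7) + 431 = -8*(-4)*(-705/7) + 431 = -2*(-16)*(-705/7) + 431 = 32*(-705/7) + 431 = -22560/7 + 431 = -19543/7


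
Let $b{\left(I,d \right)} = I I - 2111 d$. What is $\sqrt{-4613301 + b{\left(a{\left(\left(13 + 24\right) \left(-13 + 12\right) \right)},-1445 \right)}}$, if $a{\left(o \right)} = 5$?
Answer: $i \sqrt{1562881} \approx 1250.2 i$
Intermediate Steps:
$b{\left(I,d \right)} = I^{2} - 2111 d$
$\sqrt{-4613301 + b{\left(a{\left(\left(13 + 24\right) \left(-13 + 12\right) \right)},-1445 \right)}} = \sqrt{-4613301 + \left(5^{2} - -3050395\right)} = \sqrt{-4613301 + \left(25 + 3050395\right)} = \sqrt{-4613301 + 3050420} = \sqrt{-1562881} = i \sqrt{1562881}$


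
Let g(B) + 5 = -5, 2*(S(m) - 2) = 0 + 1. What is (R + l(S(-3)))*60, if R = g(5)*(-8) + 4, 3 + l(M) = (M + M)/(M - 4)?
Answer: 4660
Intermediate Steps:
S(m) = 5/2 (S(m) = 2 + (0 + 1)/2 = 2 + (1/2)*1 = 2 + 1/2 = 5/2)
l(M) = -3 + 2*M/(-4 + M) (l(M) = -3 + (M + M)/(M - 4) = -3 + (2*M)/(-4 + M) = -3 + 2*M/(-4 + M))
g(B) = -10 (g(B) = -5 - 5 = -10)
R = 84 (R = -10*(-8) + 4 = 80 + 4 = 84)
(R + l(S(-3)))*60 = (84 + (12 - 1*5/2)/(-4 + 5/2))*60 = (84 + (12 - 5/2)/(-3/2))*60 = (84 - 2/3*19/2)*60 = (84 - 19/3)*60 = (233/3)*60 = 4660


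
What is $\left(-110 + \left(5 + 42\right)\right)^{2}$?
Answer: $3969$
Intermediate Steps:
$\left(-110 + \left(5 + 42\right)\right)^{2} = \left(-110 + 47\right)^{2} = \left(-63\right)^{2} = 3969$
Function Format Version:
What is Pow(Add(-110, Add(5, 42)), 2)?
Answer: 3969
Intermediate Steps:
Pow(Add(-110, Add(5, 42)), 2) = Pow(Add(-110, 47), 2) = Pow(-63, 2) = 3969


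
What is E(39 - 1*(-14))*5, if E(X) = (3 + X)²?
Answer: 15680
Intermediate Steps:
E(39 - 1*(-14))*5 = (3 + (39 - 1*(-14)))²*5 = (3 + (39 + 14))²*5 = (3 + 53)²*5 = 56²*5 = 3136*5 = 15680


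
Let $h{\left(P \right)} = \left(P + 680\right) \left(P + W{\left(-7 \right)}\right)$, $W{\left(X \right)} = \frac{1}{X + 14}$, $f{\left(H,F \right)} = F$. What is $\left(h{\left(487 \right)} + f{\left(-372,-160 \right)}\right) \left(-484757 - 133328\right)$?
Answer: $- \frac{2458958459750}{7} \approx -3.5128 \cdot 10^{11}$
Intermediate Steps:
$W{\left(X \right)} = \frac{1}{14 + X}$
$h{\left(P \right)} = \left(680 + P\right) \left(\frac{1}{7} + P\right)$ ($h{\left(P \right)} = \left(P + 680\right) \left(P + \frac{1}{14 - 7}\right) = \left(680 + P\right) \left(P + \frac{1}{7}\right) = \left(680 + P\right) \left(\frac{1}{7} + P\right)$)
$\left(h{\left(487 \right)} + f{\left(-372,-160 \right)}\right) \left(-484757 - 133328\right) = \left(\left(\frac{680}{7} + 487^{2} + \frac{4761}{7} \cdot 487\right) - 160\right) \left(-484757 - 133328\right) = \left(\left(\frac{680}{7} + 237169 + \frac{2318607}{7}\right) - 160\right) \left(-618085\right) = \left(\frac{3979470}{7} - 160\right) \left(-618085\right) = \frac{3978350}{7} \left(-618085\right) = - \frac{2458958459750}{7}$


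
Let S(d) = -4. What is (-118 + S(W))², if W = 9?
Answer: 14884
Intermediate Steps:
(-118 + S(W))² = (-118 - 4)² = (-122)² = 14884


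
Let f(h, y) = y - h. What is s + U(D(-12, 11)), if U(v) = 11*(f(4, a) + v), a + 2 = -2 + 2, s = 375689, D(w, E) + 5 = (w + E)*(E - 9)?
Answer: 375546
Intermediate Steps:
D(w, E) = -5 + (-9 + E)*(E + w) (D(w, E) = -5 + (w + E)*(E - 9) = -5 + (E + w)*(-9 + E) = -5 + (-9 + E)*(E + w))
a = -2 (a = -2 + (-2 + 2) = -2 + 0 = -2)
U(v) = -66 + 11*v (U(v) = 11*((-2 - 1*4) + v) = 11*((-2 - 4) + v) = 11*(-6 + v) = -66 + 11*v)
s + U(D(-12, 11)) = 375689 + (-66 + 11*(-5 + 11**2 - 9*11 - 9*(-12) + 11*(-12))) = 375689 + (-66 + 11*(-5 + 121 - 99 + 108 - 132)) = 375689 + (-66 + 11*(-7)) = 375689 + (-66 - 77) = 375689 - 143 = 375546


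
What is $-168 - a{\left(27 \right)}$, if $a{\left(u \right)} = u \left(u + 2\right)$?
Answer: $-951$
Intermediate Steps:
$a{\left(u \right)} = u \left(2 + u\right)$
$-168 - a{\left(27 \right)} = -168 - 27 \left(2 + 27\right) = -168 - 27 \cdot 29 = -168 - 783 = -951$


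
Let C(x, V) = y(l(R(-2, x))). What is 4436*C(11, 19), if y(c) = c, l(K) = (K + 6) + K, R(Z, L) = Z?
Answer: 8872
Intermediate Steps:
l(K) = 6 + 2*K (l(K) = (6 + K) + K = 6 + 2*K)
C(x, V) = 2 (C(x, V) = 6 + 2*(-2) = 6 - 4 = 2)
4436*C(11, 19) = 4436*2 = 8872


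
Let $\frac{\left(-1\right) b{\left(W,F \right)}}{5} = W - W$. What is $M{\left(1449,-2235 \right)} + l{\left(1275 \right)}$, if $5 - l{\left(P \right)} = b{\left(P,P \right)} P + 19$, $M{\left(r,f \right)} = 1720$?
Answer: $1706$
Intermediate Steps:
$b{\left(W,F \right)} = 0$ ($b{\left(W,F \right)} = - 5 \left(W - W\right) = \left(-5\right) 0 = 0$)
$l{\left(P \right)} = -14$ ($l{\left(P \right)} = 5 - \left(0 P + 19\right) = 5 - \left(0 + 19\right) = 5 - 19 = -14$)
$M{\left(1449,-2235 \right)} + l{\left(1275 \right)} = 1720 - 14 = 1706$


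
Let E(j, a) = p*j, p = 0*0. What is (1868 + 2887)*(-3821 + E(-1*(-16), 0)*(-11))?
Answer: -18168855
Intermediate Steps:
p = 0
E(j, a) = 0 (E(j, a) = 0*j = 0)
(1868 + 2887)*(-3821 + E(-1*(-16), 0)*(-11)) = (1868 + 2887)*(-3821 + 0*(-11)) = 4755*(-3821 + 0) = 4755*(-3821) = -18168855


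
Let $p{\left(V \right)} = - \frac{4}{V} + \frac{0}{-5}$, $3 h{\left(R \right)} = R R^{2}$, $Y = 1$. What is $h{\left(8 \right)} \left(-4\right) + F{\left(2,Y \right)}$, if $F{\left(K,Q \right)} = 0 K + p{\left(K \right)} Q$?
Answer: $- \frac{2054}{3} \approx -684.67$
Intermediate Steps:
$h{\left(R \right)} = \frac{R^{3}}{3}$ ($h{\left(R \right)} = \frac{R R^{2}}{3} = \frac{R^{3}}{3}$)
$p{\left(V \right)} = - \frac{4}{V}$ ($p{\left(V \right)} = - \frac{4}{V} + 0 \left(- \frac{1}{5}\right) = - \frac{4}{V} + 0 = - \frac{4}{V}$)
$F{\left(K,Q \right)} = - \frac{4 Q}{K}$ ($F{\left(K,Q \right)} = 0 K + - \frac{4}{K} Q = 0 - \frac{4 Q}{K} = - \frac{4 Q}{K}$)
$h{\left(8 \right)} \left(-4\right) + F{\left(2,Y \right)} = \frac{8^{3}}{3} \left(-4\right) - \frac{4}{2} = \frac{1}{3} \cdot 512 \left(-4\right) - 4 \cdot \frac{1}{2} = \frac{512}{3} \left(-4\right) - 2 = - \frac{2048}{3} - 2 = - \frac{2054}{3}$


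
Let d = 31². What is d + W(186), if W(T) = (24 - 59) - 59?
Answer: 867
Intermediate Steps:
d = 961
W(T) = -94 (W(T) = -35 - 59 = -94)
d + W(186) = 961 - 94 = 867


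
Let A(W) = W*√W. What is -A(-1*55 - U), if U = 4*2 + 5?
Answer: 136*I*√17 ≈ 560.74*I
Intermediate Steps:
U = 13 (U = 8 + 5 = 13)
A(W) = W^(3/2)
-A(-1*55 - U) = -(-1*55 - 1*13)^(3/2) = -(-55 - 13)^(3/2) = -(-68)^(3/2) = -(-136)*I*√17 = 136*I*√17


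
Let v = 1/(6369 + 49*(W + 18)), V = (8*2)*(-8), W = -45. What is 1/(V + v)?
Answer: -5046/645887 ≈ -0.0078125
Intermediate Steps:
V = -128 (V = 16*(-8) = -128)
v = 1/5046 (v = 1/(6369 + 49*(-45 + 18)) = 1/(6369 + 49*(-27)) = 1/(6369 - 1323) = 1/5046 ≈ 0.00019818)
1/(V + v) = 1/(-128 + 1/5046) = 1/(-645887/5046) = -5046/645887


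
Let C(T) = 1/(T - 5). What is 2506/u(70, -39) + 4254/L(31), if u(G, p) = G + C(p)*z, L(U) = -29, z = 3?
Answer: -9891902/89233 ≈ -110.85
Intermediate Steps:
C(T) = 1/(-5 + T)
u(G, p) = G + 3/(-5 + p)
2506/u(70, -39) + 4254/L(31) = 2506/(((3 + 70*(-5 - 39))/(-5 - 39))) + 4254/(-29) = 2506/(((3 + 70*(-44))/(-44))) + 4254*(-1/29) = 2506/((-(3 - 3080)/44)) - 4254/29 = 2506/((-1/44*(-3077))) - 4254/29 = 2506/(3077/44) - 4254/29 = 2506*(44/3077) - 4254/29 = 110264/3077 - 4254/29 = -9891902/89233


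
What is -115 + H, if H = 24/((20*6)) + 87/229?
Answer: -131011/1145 ≈ -114.42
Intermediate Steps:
H = 664/1145 (H = 24/120 + 87*(1/229) = 24*(1/120) + 87/229 = ⅕ + 87/229 = 664/1145 ≈ 0.57991)
-115 + H = -115 + 664/1145 = -131011/1145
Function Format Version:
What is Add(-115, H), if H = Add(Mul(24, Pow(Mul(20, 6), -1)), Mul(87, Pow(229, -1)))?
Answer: Rational(-131011, 1145) ≈ -114.42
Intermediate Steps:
H = Rational(664, 1145) (H = Add(Mul(24, Pow(120, -1)), Mul(87, Rational(1, 229))) = Add(Mul(24, Rational(1, 120)), Rational(87, 229)) = Add(Rational(1, 5), Rational(87, 229)) = Rational(664, 1145) ≈ 0.57991)
Add(-115, H) = Add(-115, Rational(664, 1145)) = Rational(-131011, 1145)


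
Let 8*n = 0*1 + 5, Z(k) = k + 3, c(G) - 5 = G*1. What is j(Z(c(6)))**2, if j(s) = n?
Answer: 25/64 ≈ 0.39063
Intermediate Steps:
c(G) = 5 + G (c(G) = 5 + G*1 = 5 + G)
Z(k) = 3 + k
n = 5/8 (n = (0*1 + 5)/8 = (0 + 5)/8 = (1/8)*5 = 5/8 ≈ 0.62500)
j(s) = 5/8
j(Z(c(6)))**2 = (5/8)**2 = 25/64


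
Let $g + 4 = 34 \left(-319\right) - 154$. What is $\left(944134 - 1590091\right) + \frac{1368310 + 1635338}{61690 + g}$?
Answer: $- \frac{16368986427}{25343} \approx -6.459 \cdot 10^{5}$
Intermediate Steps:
$g = -11004$ ($g = -4 + \left(34 \left(-319\right) - 154\right) = -4 - 11000 = -11004$)
$\left(944134 - 1590091\right) + \frac{1368310 + 1635338}{61690 + g} = \left(944134 - 1590091\right) + \frac{1368310 + 1635338}{61690 - 11004} = \left(944134 - 1590091\right) + \frac{3003648}{50686} = \left(944134 - 1590091\right) + 3003648 \cdot \frac{1}{50686} = -645957 + \frac{1501824}{25343} = - \frac{16368986427}{25343}$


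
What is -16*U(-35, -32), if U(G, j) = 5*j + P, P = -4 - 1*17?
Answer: 2896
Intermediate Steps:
P = -21 (P = -4 - 17 = -21)
U(G, j) = -21 + 5*j (U(G, j) = 5*j - 21 = -21 + 5*j)
-16*U(-35, -32) = -16*(-21 + 5*(-32)) = -16*(-21 - 160) = -16*(-181) = 2896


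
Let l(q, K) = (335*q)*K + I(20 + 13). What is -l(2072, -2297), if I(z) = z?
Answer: 1594393607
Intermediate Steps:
l(q, K) = 33 + 335*K*q (l(q, K) = (335*q)*K + (20 + 13) = 335*K*q + 33 = 33 + 335*K*q)
-l(2072, -2297) = -(33 + 335*(-2297)*2072) = -(33 - 1594393640) = -1*(-1594393607) = 1594393607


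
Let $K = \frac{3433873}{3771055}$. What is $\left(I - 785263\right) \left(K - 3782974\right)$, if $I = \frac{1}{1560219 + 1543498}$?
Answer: $\frac{6953818706226245814348258}{2340857502287} \approx 2.9706 \cdot 10^{12}$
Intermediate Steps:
$K = \frac{3433873}{3771055}$ ($K = 3433873 \cdot \frac{1}{3771055} = \frac{3433873}{3771055} \approx 0.91059$)
$I = \frac{1}{3103717} \approx 3.2219 \cdot 10^{-7}$
$\left(I - 785263\right) \left(K - 3782974\right) = \left(\frac{1}{3103717} - 785263\right) \left(\frac{3433873}{3771055} - 3782974\right) = \left(- \frac{2437234122570}{3103717}\right) \left(- \frac{14265799583697}{3771055}\right) = \frac{6953818706226245814348258}{2340857502287}$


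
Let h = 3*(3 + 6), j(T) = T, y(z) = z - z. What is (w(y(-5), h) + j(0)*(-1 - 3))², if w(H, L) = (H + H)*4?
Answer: 0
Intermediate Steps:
y(z) = 0
h = 27 (h = 3*9 = 27)
w(H, L) = 8*H (w(H, L) = (2*H)*4 = 8*H)
(w(y(-5), h) + j(0)*(-1 - 3))² = (8*0 + 0*(-1 - 3))² = (0 + 0*(-4))² = (0 + 0)² = 0² = 0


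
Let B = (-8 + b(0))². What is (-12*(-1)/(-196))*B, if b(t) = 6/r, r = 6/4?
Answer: -48/49 ≈ -0.97959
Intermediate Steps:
r = 3/2 (r = 6*(¼) = 3/2 ≈ 1.5000)
b(t) = 4 (b(t) = 6/(3/2) = 6*(⅔) = 4)
B = 16 (B = (-8 + 4)² = (-4)² = 16)
(-12*(-1)/(-196))*B = (-12*(-1)/(-196))*16 = (12*(-1/196))*16 = -3/49*16 = -48/49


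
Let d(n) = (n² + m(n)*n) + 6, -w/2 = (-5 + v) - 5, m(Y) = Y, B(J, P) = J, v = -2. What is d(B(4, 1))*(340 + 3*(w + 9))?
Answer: 16682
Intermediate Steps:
w = 24 (w = -2*((-5 - 2) - 5) = -2*(-7 - 5) = -2*(-12) = 24)
d(n) = 6 + 2*n² (d(n) = (n² + n*n) + 6 = (n² + n²) + 6 = 2*n² + 6 = 6 + 2*n²)
d(B(4, 1))*(340 + 3*(w + 9)) = (6 + 2*4²)*(340 + 3*(24 + 9)) = (6 + 2*16)*(340 + 3*33) = (6 + 32)*(340 + 99) = 38*439 = 16682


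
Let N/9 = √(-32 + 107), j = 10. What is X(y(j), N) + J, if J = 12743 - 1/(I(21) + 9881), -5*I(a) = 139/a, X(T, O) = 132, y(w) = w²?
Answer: 13356087145/1037366 ≈ 12875.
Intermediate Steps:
N = 45*√3 (N = 9*√(-32 + 107) = 9*√75 = 9*(5*√3) = 45*√3 ≈ 77.942)
I(a) = -139/(5*a)
J = 13219154833/1037366 (J = 12743 - 1/(-139/5/21 + 9881) = 12743 - 1/(-139/5*1/21 + 9881) = 12743 - 1/(-139/105 + 9881) = 12743 - 1/1037366/105 = 12743 - 1*105/1037366 = 12743 - 105/1037366 = 13219154833/1037366 ≈ 12743.)
X(y(j), N) + J = 132 + 13219154833/1037366 = 13356087145/1037366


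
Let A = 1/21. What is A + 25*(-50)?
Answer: -26249/21 ≈ -1250.0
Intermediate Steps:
A = 1/21 ≈ 0.047619
A + 25*(-50) = 1/21 + 25*(-50) = 1/21 - 1250 = -26249/21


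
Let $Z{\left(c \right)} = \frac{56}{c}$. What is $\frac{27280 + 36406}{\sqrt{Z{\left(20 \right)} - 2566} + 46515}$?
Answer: $\frac{4937257150}{3606079647} - \frac{254744 i \sqrt{445}}{3606079647} \approx 1.3691 - 0.0014902 i$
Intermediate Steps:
$\frac{27280 + 36406}{\sqrt{Z{\left(20 \right)} - 2566} + 46515} = \frac{27280 + 36406}{\sqrt{\frac{56}{20} - 2566} + 46515} = \frac{63686}{\sqrt{56 \cdot \frac{1}{20} - 2566} + 46515} = \frac{63686}{\sqrt{\frac{14}{5} - 2566} + 46515} = \frac{63686}{\sqrt{- \frac{12816}{5}} + 46515} = \frac{63686}{\frac{12 i \sqrt{445}}{5} + 46515} = \frac{63686}{46515 + \frac{12 i \sqrt{445}}{5}}$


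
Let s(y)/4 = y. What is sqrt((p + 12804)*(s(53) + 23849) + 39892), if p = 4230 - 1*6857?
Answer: sqrt(244908689) ≈ 15650.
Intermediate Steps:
s(y) = 4*y
p = -2627 (p = 4230 - 6857 = -2627)
sqrt((p + 12804)*(s(53) + 23849) + 39892) = sqrt((-2627 + 12804)*(4*53 + 23849) + 39892) = sqrt(10177*(212 + 23849) + 39892) = sqrt(10177*24061 + 39892) = sqrt(244868797 + 39892) = sqrt(244908689)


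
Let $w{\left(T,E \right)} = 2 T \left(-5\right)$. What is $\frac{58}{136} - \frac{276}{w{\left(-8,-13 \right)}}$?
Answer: $- \frac{257}{85} \approx -3.0235$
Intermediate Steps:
$w{\left(T,E \right)} = - 10 T$
$\frac{58}{136} - \frac{276}{w{\left(-8,-13 \right)}} = \frac{58}{136} - \frac{276}{\left(-10\right) \left(-8\right)} = 58 \cdot \frac{1}{136} - \frac{276}{80} = \frac{29}{68} - \frac{69}{20} = - \frac{257}{85}$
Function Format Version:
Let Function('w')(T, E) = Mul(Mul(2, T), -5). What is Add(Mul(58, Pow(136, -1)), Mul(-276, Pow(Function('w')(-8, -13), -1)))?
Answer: Rational(-257, 85) ≈ -3.0235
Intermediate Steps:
Function('w')(T, E) = Mul(-10, T)
Add(Mul(58, Pow(136, -1)), Mul(-276, Pow(Function('w')(-8, -13), -1))) = Add(Mul(58, Pow(136, -1)), Mul(-276, Pow(Mul(-10, -8), -1))) = Add(Mul(58, Rational(1, 136)), Mul(-276, Pow(80, -1))) = Add(Rational(29, 68), Mul(-276, Rational(1, 80))) = Add(Rational(29, 68), Rational(-69, 20)) = Rational(-257, 85)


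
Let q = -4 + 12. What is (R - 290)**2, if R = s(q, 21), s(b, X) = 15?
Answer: 75625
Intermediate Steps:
q = 8
R = 15
(R - 290)**2 = (15 - 290)**2 = (-275)**2 = 75625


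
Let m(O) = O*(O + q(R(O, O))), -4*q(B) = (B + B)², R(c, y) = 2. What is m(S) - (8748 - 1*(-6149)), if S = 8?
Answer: -14865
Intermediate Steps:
q(B) = -B² (q(B) = -(B + B)²/4 = -4*B²/4 = -B²)
m(O) = O*(-4 + O) (m(O) = O*(O - 1*2²) = O*(O - 1*4) = O*(O - 4) = O*(-4 + O))
m(S) - (8748 - 1*(-6149)) = 8*(-4 + 8) - (8748 - 1*(-6149)) = 8*4 - (8748 + 6149) = 32 - 1*14897 = 32 - 14897 = -14865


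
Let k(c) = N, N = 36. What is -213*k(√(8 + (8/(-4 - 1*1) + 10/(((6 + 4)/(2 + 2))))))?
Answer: -7668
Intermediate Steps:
k(c) = 36
-213*k(√(8 + (8/(-4 - 1*1) + 10/(((6 + 4)/(2 + 2)))))) = -213*36 = -7668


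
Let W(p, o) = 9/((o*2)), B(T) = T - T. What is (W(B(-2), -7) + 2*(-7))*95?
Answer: -19475/14 ≈ -1391.1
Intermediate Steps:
B(T) = 0
W(p, o) = 9/(2*o) (W(p, o) = 9/((2*o)) = 9*(1/(2*o)) = 9/(2*o))
(W(B(-2), -7) + 2*(-7))*95 = ((9/2)/(-7) + 2*(-7))*95 = ((9/2)*(-1/7) - 14)*95 = (-9/14 - 14)*95 = -205/14*95 = -19475/14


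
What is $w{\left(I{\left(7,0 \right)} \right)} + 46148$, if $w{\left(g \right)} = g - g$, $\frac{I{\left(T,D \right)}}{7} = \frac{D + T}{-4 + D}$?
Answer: $46148$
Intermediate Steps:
$I{\left(T,D \right)} = \frac{7 \left(D + T\right)}{-4 + D}$ ($I{\left(T,D \right)} = 7 \frac{D + T}{-4 + D} = \frac{7 \left(D + T\right)}{-4 + D}$)
$w{\left(g \right)} = 0$
$w{\left(I{\left(7,0 \right)} \right)} + 46148 = 0 + 46148 = 46148$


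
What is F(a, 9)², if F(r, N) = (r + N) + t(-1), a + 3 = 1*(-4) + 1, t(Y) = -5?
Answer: 4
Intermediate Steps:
a = -6 (a = -3 + (1*(-4) + 1) = -3 + (-4 + 1) = -3 - 3 = -6)
F(r, N) = -5 + N + r (F(r, N) = (r + N) - 5 = (N + r) - 5 = -5 + N + r)
F(a, 9)² = (-5 + 9 - 6)² = (-2)² = 4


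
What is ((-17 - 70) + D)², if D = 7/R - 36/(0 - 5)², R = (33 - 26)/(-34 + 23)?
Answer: 6180196/625 ≈ 9888.3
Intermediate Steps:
R = -7/11 (R = 7/(-11) = 7*(-1/11) = -7/11 ≈ -0.63636)
D = -311/25 (D = 7/(-7/11) - 36/(0 - 5)² = 7*(-11/7) - 36/((-5)²) = -11 - 36/25 = -311/25 ≈ -12.440)
((-17 - 70) + D)² = ((-17 - 70) - 311/25)² = (-87 - 311/25)² = (-2486/25)² = 6180196/625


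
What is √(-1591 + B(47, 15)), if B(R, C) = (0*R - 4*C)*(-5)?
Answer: I*√1291 ≈ 35.93*I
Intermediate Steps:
B(R, C) = 20*C (B(R, C) = (0 - 4*C)*(-5) = -4*C*(-5) = 20*C)
√(-1591 + B(47, 15)) = √(-1591 + 20*15) = √(-1591 + 300) = √(-1291) = I*√1291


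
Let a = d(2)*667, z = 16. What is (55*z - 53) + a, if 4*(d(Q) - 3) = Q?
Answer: 6323/2 ≈ 3161.5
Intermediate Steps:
d(Q) = 3 + Q/4
a = 4669/2 (a = (3 + (¼)*2)*667 = (3 + ½)*667 = (7/2)*667 = 4669/2 ≈ 2334.5)
(55*z - 53) + a = (55*16 - 53) + 4669/2 = (880 - 53) + 4669/2 = 827 + 4669/2 = 6323/2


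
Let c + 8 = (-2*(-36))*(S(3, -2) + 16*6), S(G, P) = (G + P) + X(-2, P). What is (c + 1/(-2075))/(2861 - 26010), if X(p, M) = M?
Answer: -14176399/48034175 ≈ -0.29513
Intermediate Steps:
S(G, P) = G + 2*P (S(G, P) = (G + P) + P = G + 2*P)
c = 6832 (c = -8 + (-2*(-36))*((3 + 2*(-2)) + 16*6) = -8 + 72*((3 - 4) + 96) = -8 + 72*(-1 + 96) = -8 + 72*95 = -8 + 6840 = 6832)
(c + 1/(-2075))/(2861 - 26010) = (6832 + 1/(-2075))/(2861 - 26010) = (6832 - 1/2075)/(-23149) = (14176399/2075)*(-1/23149) = -14176399/48034175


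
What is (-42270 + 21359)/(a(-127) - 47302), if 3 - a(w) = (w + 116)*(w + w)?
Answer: 20911/50093 ≈ 0.41744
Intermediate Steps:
a(w) = 3 - 2*w*(116 + w) (a(w) = 3 - (w + 116)*(w + w) = 3 - (116 + w)*2*w = 3 - 2*w*(116 + w))
(-42270 + 21359)/(a(-127) - 47302) = (-42270 + 21359)/((3 - 232*(-127) - 2*(-127)²) - 47302) = -20911/((3 + 29464 - 2*16129) - 47302) = -20911/((3 + 29464 - 32258) - 47302) = -20911/(-2791 - 47302) = -20911/(-50093) = -20911*(-1/50093) = 20911/50093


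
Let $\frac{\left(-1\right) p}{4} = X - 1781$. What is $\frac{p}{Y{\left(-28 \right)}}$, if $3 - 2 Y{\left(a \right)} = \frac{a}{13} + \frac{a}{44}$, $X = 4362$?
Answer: $- \frac{738166}{207} \approx -3566.0$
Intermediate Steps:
$Y{\left(a \right)} = \frac{3}{2} - \frac{57 a}{1144}$ ($Y{\left(a \right)} = \frac{3}{2} - \frac{\frac{a}{13} + \frac{a}{44}}{2} = \frac{3}{2} - \frac{\frac{57}{572} a}{2} = \frac{3}{2} - \frac{57 a}{1144}$)
$p = -10324$ ($p = - 4 \left(4362 - 1781\right) = \left(-4\right) 2581 = -10324$)
$\frac{p}{Y{\left(-28 \right)}} = - \frac{10324}{\frac{3}{2} - - \frac{399}{286}} = - \frac{10324}{\frac{3}{2} + \frac{399}{286}} = - \frac{10324}{\frac{414}{143}} = \left(-10324\right) \frac{143}{414} = - \frac{738166}{207}$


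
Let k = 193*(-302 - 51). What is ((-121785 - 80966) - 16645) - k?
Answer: -151267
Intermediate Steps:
k = -68129 (k = 193*(-353) = -68129)
((-121785 - 80966) - 16645) - k = ((-121785 - 80966) - 16645) - 1*(-68129) = (-202751 - 16645) + 68129 = -219396 + 68129 = -151267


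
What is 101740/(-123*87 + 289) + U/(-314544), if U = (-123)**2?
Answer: -2679935809/272919344 ≈ -9.8195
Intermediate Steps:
U = 15129
101740/(-123*87 + 289) + U/(-314544) = 101740/(-123*87 + 289) + 15129/(-314544) = 101740/(-10701 + 289) + 15129*(-1/314544) = 101740/(-10412) - 5043/104848 = 101740*(-1/10412) - 5043/104848 = -25435/2603 - 5043/104848 = -2679935809/272919344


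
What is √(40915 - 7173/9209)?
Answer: √3469758381958/9209 ≈ 202.27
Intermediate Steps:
√(40915 - 7173/9209) = √(376779062/9209) = √3469758381958/9209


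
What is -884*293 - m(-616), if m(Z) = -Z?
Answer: -259628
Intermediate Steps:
-884*293 - m(-616) = -884*293 - (-1)*(-616) = -259012 - 1*616 = -259012 - 616 = -259628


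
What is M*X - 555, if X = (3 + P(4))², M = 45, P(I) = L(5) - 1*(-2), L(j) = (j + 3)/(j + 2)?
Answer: 56010/49 ≈ 1143.1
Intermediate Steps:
L(j) = (3 + j)/(2 + j)
P(I) = 22/7 (P(I) = (3 + 5)/(2 + 5) - 1*(-2) = 8/7 + 2 = 22/7)
X = 1849/49 (X = (3 + 22/7)² = (43/7)² = 1849/49 ≈ 37.735)
M*X - 555 = 45*(1849/49) - 555 = 83205/49 - 555 = 56010/49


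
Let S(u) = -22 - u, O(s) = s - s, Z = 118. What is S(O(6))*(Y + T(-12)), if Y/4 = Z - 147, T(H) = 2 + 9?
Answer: 2310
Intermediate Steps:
T(H) = 11
O(s) = 0
Y = -116 (Y = 4*(118 - 147) = 4*(-29) = -116)
S(O(6))*(Y + T(-12)) = (-22 - 1*0)*(-116 + 11) = (-22 + 0)*(-105) = -22*(-105) = 2310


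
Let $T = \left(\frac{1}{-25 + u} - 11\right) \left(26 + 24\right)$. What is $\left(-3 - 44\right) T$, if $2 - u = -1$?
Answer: $\frac{285525}{11} \approx 25957.0$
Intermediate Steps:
$u = 3$ ($u = 2 - -1 = 2 + 1 = 3$)
$T = - \frac{6075}{11}$ ($T = \left(\frac{1}{-25 + 3} - 11\right) \left(26 + 24\right) = \left(\frac{1}{-22} - 11\right) 50 = \left(- \frac{1}{22} - 11\right) 50 = \left(- \frac{243}{22}\right) 50 = - \frac{6075}{11} \approx -552.27$)
$\left(-3 - 44\right) T = \left(-3 - 44\right) \left(- \frac{6075}{11}\right) = \left(-47\right) \left(- \frac{6075}{11}\right) = \frac{285525}{11}$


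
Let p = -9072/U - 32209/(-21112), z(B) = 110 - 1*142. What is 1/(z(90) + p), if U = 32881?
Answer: -694183672/21346341439 ≈ -0.032520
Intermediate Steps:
z(B) = -32 (z(B) = 110 - 142 = -32)
p = 867536065/694183672 (p = -9072/32881 - 32209/(-21112) = -9072*1/32881 - 32209*(-1/21112) = -9072/32881 + 32209/21112 = 867536065/694183672 ≈ 1.2497)
1/(z(90) + p) = 1/(-32 + 867536065/694183672) = 1/(-21346341439/694183672) = -694183672/21346341439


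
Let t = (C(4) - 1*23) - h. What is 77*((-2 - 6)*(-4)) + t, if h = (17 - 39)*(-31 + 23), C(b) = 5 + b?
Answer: 2274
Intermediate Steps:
h = 176 (h = -22*(-8) = 176)
t = -190 (t = ((5 + 4) - 1*23) - 1*176 = (9 - 23) - 176 = -14 - 176 = -190)
77*((-2 - 6)*(-4)) + t = 77*((-2 - 6)*(-4)) - 190 = 77*(-8*(-4)) - 190 = 77*32 - 190 = 2464 - 190 = 2274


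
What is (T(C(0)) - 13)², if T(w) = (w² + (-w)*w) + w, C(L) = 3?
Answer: 100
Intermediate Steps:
T(w) = w (T(w) = (w² - w²) + w = 0 + w = w)
(T(C(0)) - 13)² = (3 - 13)² = (-10)² = 100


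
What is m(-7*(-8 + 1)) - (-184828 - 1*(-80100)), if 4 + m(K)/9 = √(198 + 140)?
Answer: 104692 + 117*√2 ≈ 1.0486e+5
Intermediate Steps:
m(K) = -36 + 117*√2 (m(K) = -36 + 9*√(198 + 140) = -36 + 9*√338 = -36 + 9*(13*√2) = -36 + 117*√2)
m(-7*(-8 + 1)) - (-184828 - 1*(-80100)) = (-36 + 117*√2) - (-184828 - 1*(-80100)) = (-36 + 117*√2) - (-184828 + 80100) = (-36 + 117*√2) - 1*(-104728) = (-36 + 117*√2) + 104728 = 104692 + 117*√2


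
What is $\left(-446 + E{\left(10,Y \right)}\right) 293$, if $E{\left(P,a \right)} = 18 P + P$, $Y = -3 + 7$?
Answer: $-75008$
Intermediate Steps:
$Y = 4$
$E{\left(P,a \right)} = 19 P$
$\left(-446 + E{\left(10,Y \right)}\right) 293 = \left(-446 + 19 \cdot 10\right) 293 = \left(-446 + 190\right) 293 = \left(-256\right) 293 = -75008$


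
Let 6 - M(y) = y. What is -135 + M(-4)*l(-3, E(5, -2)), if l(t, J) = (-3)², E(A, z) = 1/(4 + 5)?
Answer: -45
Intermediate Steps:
E(A, z) = ⅑ (E(A, z) = 1/9 = ⅑)
M(y) = 6 - y
l(t, J) = 9
-135 + M(-4)*l(-3, E(5, -2)) = -135 + (6 - 1*(-4))*9 = -135 + (6 + 4)*9 = -135 + 10*9 = -135 + 90 = -45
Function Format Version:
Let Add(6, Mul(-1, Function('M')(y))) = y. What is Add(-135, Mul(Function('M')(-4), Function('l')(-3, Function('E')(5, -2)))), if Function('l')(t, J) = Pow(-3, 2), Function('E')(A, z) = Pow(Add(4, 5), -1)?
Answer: -45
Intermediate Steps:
Function('E')(A, z) = Rational(1, 9) (Function('E')(A, z) = Pow(9, -1) = Rational(1, 9))
Function('M')(y) = Add(6, Mul(-1, y))
Function('l')(t, J) = 9
Add(-135, Mul(Function('M')(-4), Function('l')(-3, Function('E')(5, -2)))) = Add(-135, Mul(Add(6, Mul(-1, -4)), 9)) = Add(-135, Mul(Add(6, 4), 9)) = Add(-135, Mul(10, 9)) = Add(-135, 90) = -45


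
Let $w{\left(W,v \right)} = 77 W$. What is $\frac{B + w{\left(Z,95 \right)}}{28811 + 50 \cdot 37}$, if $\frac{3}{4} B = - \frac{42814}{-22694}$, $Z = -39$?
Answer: $- \frac{102139495}{1043731101} \approx -0.09786$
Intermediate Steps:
$B = \frac{85628}{34041}$ ($B = \frac{4 \left(- \frac{42814}{-22694}\right)}{3} = \frac{4 \left(\left(-42814\right) \left(- \frac{1}{22694}\right)\right)}{3} = \frac{4}{3} \cdot \frac{21407}{11347} = \frac{85628}{34041} \approx 2.5154$)
$\frac{B + w{\left(Z,95 \right)}}{28811 + 50 \cdot 37} = \frac{\frac{85628}{34041} + 77 \left(-39\right)}{28811 + 50 \cdot 37} = \frac{\frac{85628}{34041} - 3003}{28811 + 1850} = - \frac{102139495}{34041 \cdot 30661} = \left(- \frac{102139495}{34041}\right) \frac{1}{30661} = - \frac{102139495}{1043731101}$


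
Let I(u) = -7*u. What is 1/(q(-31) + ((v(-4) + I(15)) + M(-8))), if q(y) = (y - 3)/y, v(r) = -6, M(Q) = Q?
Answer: -31/3655 ≈ -0.0084815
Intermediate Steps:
q(y) = (-3 + y)/y
1/(q(-31) + ((v(-4) + I(15)) + M(-8))) = 1/((-3 - 31)/(-31) + ((-6 - 7*15) - 8)) = 1/(-1/31*(-34) + ((-6 - 105) - 8)) = 1/(34/31 + (-111 - 8)) = 1/(34/31 - 119) = 1/(-3655/31) = -31/3655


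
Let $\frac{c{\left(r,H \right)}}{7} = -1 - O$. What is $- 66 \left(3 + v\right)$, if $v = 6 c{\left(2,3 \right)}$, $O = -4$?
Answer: $-8514$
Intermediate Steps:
$c{\left(r,H \right)} = 21$ ($c{\left(r,H \right)} = 7 \left(-1 - -4\right) = 7 \left(-1 + 4\right) = 7 \cdot 3 = 21$)
$v = 126$ ($v = 6 \cdot 21 = 126$)
$- 66 \left(3 + v\right) = - 66 \left(3 + 126\right) = \left(-66\right) 129 = -8514$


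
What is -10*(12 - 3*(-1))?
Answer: -150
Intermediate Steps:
-10*(12 - 3*(-1)) = -10*(12 + 3) = -10*15 = -150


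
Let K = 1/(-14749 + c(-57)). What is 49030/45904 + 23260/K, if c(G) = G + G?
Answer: -7934813473245/22952 ≈ -3.4571e+8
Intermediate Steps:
c(G) = 2*G
K = -1/14863 (K = 1/(-14749 + 2*(-57)) = 1/(-14749 - 114) = 1/(-14863) = -1/14863 ≈ -6.7281e-5)
49030/45904 + 23260/K = 49030/45904 + 23260/(-1/14863) = 49030*(1/45904) + 23260*(-14863) = 24515/22952 - 345713380 = -7934813473245/22952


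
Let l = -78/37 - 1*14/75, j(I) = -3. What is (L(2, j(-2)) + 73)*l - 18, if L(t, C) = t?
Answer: -7034/37 ≈ -190.11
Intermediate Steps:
l = -6368/2775 (l = -78*1/37 - 14*1/75 = -78/37 - 14/75 = -6368/2775 ≈ -2.2948)
(L(2, j(-2)) + 73)*l - 18 = (2 + 73)*(-6368/2775) - 18 = 75*(-6368/2775) - 18 = -6368/37 - 18 = -7034/37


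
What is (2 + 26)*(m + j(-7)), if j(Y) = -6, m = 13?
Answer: 196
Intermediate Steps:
(2 + 26)*(m + j(-7)) = (2 + 26)*(13 - 6) = 28*7 = 196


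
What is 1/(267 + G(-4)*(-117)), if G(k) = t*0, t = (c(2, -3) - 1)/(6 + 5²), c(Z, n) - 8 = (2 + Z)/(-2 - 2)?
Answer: 1/267 ≈ 0.0037453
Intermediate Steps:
c(Z, n) = 15/2 - Z/4 (c(Z, n) = 8 + (2 + Z)/(-2 - 2) = 8 + (2 + Z)/(-4) = 8 + (2 + Z)*(-¼) = 8 + (-½ - Z/4) = 15/2 - Z/4)
t = 6/31 (t = ((15/2 - ¼*2) - 1)/(6 + 5²) = ((15/2 - ½) - 1)/(6 + 25) = (7 - 1)/31 = 6*(1/31) = 6/31 ≈ 0.19355)
G(k) = 0 (G(k) = (6/31)*0 = 0)
1/(267 + G(-4)*(-117)) = 1/(267 + 0*(-117)) = 1/(267 + 0) = 1/267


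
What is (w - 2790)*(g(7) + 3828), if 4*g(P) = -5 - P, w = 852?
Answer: -7412850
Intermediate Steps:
g(P) = -5/4 - P/4 (g(P) = (-5 - P)/4 = -5/4 - P/4)
(w - 2790)*(g(7) + 3828) = (852 - 2790)*((-5/4 - ¼*7) + 3828) = -1938*((-5/4 - 7/4) + 3828) = -1938*(-3 + 3828) = -1938*3825 = -7412850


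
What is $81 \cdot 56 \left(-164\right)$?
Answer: $-743904$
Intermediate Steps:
$81 \cdot 56 \left(-164\right) = 4536 \left(-164\right) = -743904$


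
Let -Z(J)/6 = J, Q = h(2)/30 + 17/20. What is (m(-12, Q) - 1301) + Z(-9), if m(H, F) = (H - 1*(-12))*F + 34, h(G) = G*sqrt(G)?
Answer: -1213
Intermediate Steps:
h(G) = G**(3/2)
Q = 17/20 + sqrt(2)/15 (Q = 2**(3/2)/30 + 17/20 = (2*sqrt(2))*(1/30) + 17*(1/20) = sqrt(2)/15 + 17/20 = 17/20 + sqrt(2)/15 ≈ 0.94428)
m(H, F) = 34 + F*(12 + H) (m(H, F) = (H + 12)*F + 34 = (12 + H)*F + 34 = F*(12 + H) + 34 = 34 + F*(12 + H))
Z(J) = -6*J
(m(-12, Q) - 1301) + Z(-9) = ((34 + 12*(17/20 + sqrt(2)/15) + (17/20 + sqrt(2)/15)*(-12)) - 1301) - 6*(-9) = ((34 + (51/5 + 4*sqrt(2)/5) + (-51/5 - 4*sqrt(2)/5)) - 1301) + 54 = (34 - 1301) + 54 = -1267 + 54 = -1213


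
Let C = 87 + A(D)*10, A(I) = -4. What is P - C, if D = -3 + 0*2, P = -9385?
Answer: -9432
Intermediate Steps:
D = -3 (D = -3 + 0 = -3)
C = 47 (C = 87 - 4*10 = 87 - 40 = 47)
P - C = -9385 - 1*47 = -9385 - 47 = -9432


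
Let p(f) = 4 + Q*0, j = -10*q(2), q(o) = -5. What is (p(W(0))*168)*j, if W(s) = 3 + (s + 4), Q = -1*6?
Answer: 33600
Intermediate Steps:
Q = -6
j = 50 (j = -10*(-5) = 50)
W(s) = 7 + s (W(s) = 3 + (4 + s) = 7 + s)
p(f) = 4 (p(f) = 4 - 6*0 = 4 + 0 = 4)
(p(W(0))*168)*j = (4*168)*50 = 672*50 = 33600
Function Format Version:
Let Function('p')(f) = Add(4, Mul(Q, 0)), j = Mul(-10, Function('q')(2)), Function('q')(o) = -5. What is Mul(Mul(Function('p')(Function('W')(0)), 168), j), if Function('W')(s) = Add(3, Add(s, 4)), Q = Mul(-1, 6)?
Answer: 33600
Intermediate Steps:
Q = -6
j = 50 (j = Mul(-10, -5) = 50)
Function('W')(s) = Add(7, s) (Function('W')(s) = Add(3, Add(4, s)) = Add(7, s))
Function('p')(f) = 4 (Function('p')(f) = Add(4, Mul(-6, 0)) = Add(4, 0) = 4)
Mul(Mul(Function('p')(Function('W')(0)), 168), j) = Mul(Mul(4, 168), 50) = Mul(672, 50) = 33600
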